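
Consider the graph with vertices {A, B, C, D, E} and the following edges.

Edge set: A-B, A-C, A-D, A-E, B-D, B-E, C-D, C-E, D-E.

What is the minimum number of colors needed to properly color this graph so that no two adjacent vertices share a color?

4

A, B, D, E form a clique, so at least 4 colors are needed.
4 colors suffice: color red → {D}; color blue → {E}; color green → {A}; color yellow → {B, C}. Each edge has distinct colors on its endpoints.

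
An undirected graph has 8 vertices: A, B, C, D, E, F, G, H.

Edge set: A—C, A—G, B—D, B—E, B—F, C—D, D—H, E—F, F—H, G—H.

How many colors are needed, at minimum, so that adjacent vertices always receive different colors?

3

B, E, F are pairwise adjacent, so at least 3 colors are needed.
One proper 3-coloring: A=blue, B=blue, C=green, D=red, E=green, F=red, G=red, H=blue. Every edge joins two different colors.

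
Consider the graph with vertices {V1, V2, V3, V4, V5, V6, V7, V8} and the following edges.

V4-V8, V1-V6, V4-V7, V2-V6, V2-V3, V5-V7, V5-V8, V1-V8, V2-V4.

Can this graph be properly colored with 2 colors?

No

The cycle V2-V6-V1-V8-V4-V2 has odd length 5, so it cannot be 2-colored; at least 3 colors are needed.
So 2 colors are not enough.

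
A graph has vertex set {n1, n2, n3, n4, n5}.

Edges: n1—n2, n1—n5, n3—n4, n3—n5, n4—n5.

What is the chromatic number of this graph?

n3, n4, n5 are pairwise adjacent, so at least 3 colors are needed.
3 colors suffice: n1=B, n2=R, n3=B, n4=G, n5=R. Each edge has distinct colors on its endpoints.

3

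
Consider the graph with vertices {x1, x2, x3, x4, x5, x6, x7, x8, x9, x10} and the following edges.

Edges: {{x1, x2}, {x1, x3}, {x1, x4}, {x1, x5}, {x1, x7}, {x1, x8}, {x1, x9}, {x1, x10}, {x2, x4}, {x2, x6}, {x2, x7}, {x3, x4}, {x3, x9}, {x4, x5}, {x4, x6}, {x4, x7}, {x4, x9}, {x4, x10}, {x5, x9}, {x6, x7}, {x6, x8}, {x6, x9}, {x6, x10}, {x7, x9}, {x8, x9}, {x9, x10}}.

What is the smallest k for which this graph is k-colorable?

x1, x2, x4, x7 form a clique, so at least 4 colors are needed.
4 colors suffice: x1=1, x2=2, x3=4, x4=3, x5=4, x6=1, x7=4, x8=3, x9=2, x10=4. Each edge has distinct colors on its endpoints.

4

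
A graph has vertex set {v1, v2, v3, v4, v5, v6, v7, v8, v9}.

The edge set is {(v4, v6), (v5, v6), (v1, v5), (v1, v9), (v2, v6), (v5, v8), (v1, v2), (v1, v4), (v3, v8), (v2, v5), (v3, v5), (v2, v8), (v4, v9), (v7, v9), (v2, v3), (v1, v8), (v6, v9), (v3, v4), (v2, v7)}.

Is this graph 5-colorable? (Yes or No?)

Yes

The chromatic number is 4. v1, v2, v5, v8 are mutually adjacent (a clique of size 4), so at least 4 colors are needed.
4 colors suffice: color R → {v2, v9}; color B → {v4, v5, v7}; color G → {v1, v3, v6}; color Y → {v8}.
Since 5 ≥ 4, a proper 5-coloring certainly exists.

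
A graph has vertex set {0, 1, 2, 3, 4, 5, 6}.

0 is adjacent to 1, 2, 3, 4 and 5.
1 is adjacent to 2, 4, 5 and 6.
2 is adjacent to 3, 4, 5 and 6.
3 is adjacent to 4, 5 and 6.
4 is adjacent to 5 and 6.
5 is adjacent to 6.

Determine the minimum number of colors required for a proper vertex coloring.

5

0, 2, 3, 4, 5 are mutually adjacent (a clique of size 5), so at least 5 colors are needed.
One proper 5-coloring: 0=d, 1=e, 2=b, 3=e, 4=c, 5=a, 6=d. Every edge joins two different colors.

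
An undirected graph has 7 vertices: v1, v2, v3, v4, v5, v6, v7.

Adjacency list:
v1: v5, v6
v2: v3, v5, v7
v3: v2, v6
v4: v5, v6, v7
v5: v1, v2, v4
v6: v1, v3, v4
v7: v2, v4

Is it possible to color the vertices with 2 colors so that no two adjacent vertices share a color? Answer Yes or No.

No

The cycle v2-v3-v6-v4-v5-v2 has odd length 5, so it cannot be 2-colored; at least 3 colors are needed.
So 2 colors are not enough.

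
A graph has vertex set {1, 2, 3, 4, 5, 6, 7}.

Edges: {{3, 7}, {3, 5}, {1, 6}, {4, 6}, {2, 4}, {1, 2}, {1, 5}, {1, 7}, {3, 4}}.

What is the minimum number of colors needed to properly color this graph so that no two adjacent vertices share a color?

3

The cycle 4-3-7-1-2-4 has odd length 5, so it cannot be 2-colored; at least 3 colors are needed.
3 colors suffice: color a → {1, 3}; color b → {4, 5, 7}; color c → {2, 6}. Every edge joins two different colors.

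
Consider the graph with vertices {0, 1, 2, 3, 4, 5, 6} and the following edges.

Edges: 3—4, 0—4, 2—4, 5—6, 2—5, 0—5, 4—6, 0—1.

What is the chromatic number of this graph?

0 and 4 are adjacent, so at least 2 colors are needed.
One proper 2-coloring: 0=blue, 1=red, 2=blue, 3=blue, 4=red, 5=red, 6=blue. Each edge has distinct colors on its endpoints.

2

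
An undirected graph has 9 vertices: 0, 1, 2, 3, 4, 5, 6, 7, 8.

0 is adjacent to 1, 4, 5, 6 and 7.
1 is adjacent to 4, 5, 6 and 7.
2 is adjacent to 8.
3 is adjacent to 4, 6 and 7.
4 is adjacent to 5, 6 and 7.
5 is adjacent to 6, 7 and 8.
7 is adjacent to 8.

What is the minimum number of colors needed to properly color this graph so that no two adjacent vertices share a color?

5

0, 1, 4, 5, 7 are mutually adjacent (a clique of size 5), so at least 5 colors are needed.
5 colors suffice: 0=d, 1=e, 2=b, 3=b, 4=a, 5=b, 6=c, 7=c, 8=a. Every edge joins two different colors.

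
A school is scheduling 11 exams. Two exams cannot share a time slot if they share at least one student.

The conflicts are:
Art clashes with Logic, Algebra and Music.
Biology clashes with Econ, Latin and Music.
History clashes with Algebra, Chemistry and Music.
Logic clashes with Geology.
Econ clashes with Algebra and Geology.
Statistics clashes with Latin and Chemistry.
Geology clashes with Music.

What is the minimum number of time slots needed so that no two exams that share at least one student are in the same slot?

3

The cycle Biology-Econ-Algebra-History-Music-Biology has odd length 5, so it cannot be 2-colored; at least 3 time slots are needed.
3 time slots suffice: Art=2, Biology=3, History=2, Logic=1, Econ=2, Statistics=2, Algebra=1, Latin=1, Geology=3, Chemistry=1, Music=1. Each listed conflict is separated.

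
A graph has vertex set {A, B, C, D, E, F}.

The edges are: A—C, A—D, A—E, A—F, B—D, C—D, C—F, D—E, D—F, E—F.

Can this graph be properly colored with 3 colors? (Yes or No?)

A, C, D, F are mutually adjacent (a clique of size 4), so at least 4 colors are needed.
So 3 colors are not enough.

No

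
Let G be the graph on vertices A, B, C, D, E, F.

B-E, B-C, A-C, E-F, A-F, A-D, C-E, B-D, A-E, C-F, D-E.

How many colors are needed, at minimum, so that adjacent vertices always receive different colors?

A, C, E, F form a clique, so at least 4 colors are needed.
One proper 4-coloring: A=3, B=3, C=2, D=2, E=1, F=4. Each edge has distinct colors on its endpoints.

4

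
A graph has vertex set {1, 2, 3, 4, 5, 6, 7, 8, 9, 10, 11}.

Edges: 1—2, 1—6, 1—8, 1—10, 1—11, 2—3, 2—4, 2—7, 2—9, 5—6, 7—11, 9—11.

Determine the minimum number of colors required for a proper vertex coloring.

2

2 and 9 are adjacent, so at least 2 colors are needed.
One proper 2-coloring: 1=blue, 2=red, 3=blue, 4=blue, 5=blue, 6=red, 7=blue, 8=red, 9=blue, 10=red, 11=red. Every edge joins two different colors.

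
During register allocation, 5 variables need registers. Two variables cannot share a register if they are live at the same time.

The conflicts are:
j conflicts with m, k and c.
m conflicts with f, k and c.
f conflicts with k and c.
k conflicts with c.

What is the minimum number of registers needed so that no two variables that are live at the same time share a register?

j, m, k, c all conflict with each other, so at least 4 registers are needed.
4 registers suffice: register 1 → {c}; register 2 → {m}; register 3 → {k}; register 4 → {j, f}. Each listed conflict is separated.

4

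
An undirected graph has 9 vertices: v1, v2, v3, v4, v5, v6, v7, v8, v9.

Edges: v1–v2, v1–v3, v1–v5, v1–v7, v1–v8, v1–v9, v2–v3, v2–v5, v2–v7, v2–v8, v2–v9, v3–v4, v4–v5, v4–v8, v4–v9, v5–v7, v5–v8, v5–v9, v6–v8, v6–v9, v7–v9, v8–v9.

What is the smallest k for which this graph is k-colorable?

5

v1, v2, v5, v7, v9 form a clique, so at least 5 colors are needed.
One proper 5-coloring: v1=2, v2=5, v3=1, v4=2, v5=3, v6=2, v7=4, v8=4, v9=1. Every edge joins two different colors.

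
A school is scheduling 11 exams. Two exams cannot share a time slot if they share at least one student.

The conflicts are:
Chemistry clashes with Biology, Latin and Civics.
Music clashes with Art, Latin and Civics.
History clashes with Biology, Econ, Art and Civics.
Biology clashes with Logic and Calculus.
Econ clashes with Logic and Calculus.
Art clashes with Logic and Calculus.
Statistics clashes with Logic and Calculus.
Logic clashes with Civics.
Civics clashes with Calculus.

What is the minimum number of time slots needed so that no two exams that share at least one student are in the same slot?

Biology and Logic conflict, so at least 2 time slots are needed.
Using 2 time slots: Chemistry=1, Music=1, History=1, Biology=2, Econ=2, Art=2, Latin=2, Statistics=2, Logic=1, Civics=2, Calculus=1. Every pair that conflicts lands in different time slots.

2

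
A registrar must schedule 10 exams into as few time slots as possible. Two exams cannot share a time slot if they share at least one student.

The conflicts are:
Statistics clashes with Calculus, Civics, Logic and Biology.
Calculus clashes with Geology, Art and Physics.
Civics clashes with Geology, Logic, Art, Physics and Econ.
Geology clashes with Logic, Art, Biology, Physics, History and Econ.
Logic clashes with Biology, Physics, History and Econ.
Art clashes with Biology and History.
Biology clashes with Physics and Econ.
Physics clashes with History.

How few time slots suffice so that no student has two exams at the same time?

Civics, Geology, Logic, Econ are mutually in conflict, so at least 4 time slots are needed.
4 time slots suffice: time slot 1 → {Statistics, Geology}; time slot 2 → {Logic, Art}; time slot 3 → {Calculus, Civics, Biology, History}; time slot 4 → {Physics, Econ}. No two conflicting exams share a time slot.

4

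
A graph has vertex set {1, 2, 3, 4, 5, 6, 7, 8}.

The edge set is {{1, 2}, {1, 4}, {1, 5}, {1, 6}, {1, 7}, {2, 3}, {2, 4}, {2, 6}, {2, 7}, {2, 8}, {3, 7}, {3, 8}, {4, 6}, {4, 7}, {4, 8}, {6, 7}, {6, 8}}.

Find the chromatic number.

5

1, 2, 4, 6, 7 are pairwise adjacent (a clique of size 5), so at least 5 colors are needed.
5 colors suffice: 1=yellow, 2=red, 3=green, 4=green, 5=red, 6=purple, 7=blue, 8=blue. Each edge has distinct colors on its endpoints.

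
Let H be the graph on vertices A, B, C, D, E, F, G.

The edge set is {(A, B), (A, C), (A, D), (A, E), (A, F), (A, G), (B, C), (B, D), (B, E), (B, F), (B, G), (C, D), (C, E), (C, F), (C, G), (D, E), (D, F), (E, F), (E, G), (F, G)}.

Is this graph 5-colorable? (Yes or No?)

A, B, C, E, F, G are mutually adjacent (a clique of size 6), so at least 6 colors are needed.
So 5 colors are not enough.

No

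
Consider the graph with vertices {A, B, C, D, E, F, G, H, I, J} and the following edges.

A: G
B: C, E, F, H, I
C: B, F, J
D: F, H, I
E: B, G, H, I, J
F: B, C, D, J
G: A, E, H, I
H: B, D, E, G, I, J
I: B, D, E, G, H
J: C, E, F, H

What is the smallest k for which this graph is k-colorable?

4

B, E, H, I are pairwise adjacent (a clique of size 4), so at least 4 colors are needed.
4 colors suffice: color 1 → {A, F, H}; color 2 → {B, D, G, J}; color 3 → {C, I}; color 4 → {E}. Each edge has distinct colors on its endpoints.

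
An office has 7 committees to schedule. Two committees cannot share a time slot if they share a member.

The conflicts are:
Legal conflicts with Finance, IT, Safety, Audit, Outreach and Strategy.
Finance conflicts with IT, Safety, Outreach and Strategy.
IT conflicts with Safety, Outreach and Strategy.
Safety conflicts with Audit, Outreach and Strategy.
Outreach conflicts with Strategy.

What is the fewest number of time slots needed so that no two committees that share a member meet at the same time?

Legal, Finance, IT, Safety, Outreach, Strategy pairwise conflict, so at least 6 time slots are needed.
6 time slots suffice: time slot 1 → {Safety}; time slot 2 → {Legal}; time slot 3 → {Finance, Audit}; time slot 4 → {Strategy}; time slot 5 → {IT}; time slot 6 → {Outreach}. Every pair that conflicts lands in different time slots.

6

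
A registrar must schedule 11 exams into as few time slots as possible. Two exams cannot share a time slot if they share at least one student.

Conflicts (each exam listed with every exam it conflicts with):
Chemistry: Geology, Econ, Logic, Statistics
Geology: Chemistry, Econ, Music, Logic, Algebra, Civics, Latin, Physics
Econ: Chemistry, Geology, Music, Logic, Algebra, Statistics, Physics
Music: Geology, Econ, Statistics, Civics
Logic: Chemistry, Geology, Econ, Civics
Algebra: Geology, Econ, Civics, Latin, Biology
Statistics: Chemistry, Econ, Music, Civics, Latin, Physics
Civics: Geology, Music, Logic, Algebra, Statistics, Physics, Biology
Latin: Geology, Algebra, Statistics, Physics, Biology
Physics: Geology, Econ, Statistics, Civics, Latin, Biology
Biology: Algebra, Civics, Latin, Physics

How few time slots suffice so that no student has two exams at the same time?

Chemistry, Geology, Econ, Logic pairwise conflict, so at least 4 time slots are needed.
4 time slots suffice: time slot 1 → {Geology, Statistics, Biology}; time slot 2 → {Econ, Civics, Latin}; time slot 3 → {Chemistry, Music, Algebra, Physics}; time slot 4 → {Logic}. No two conflicting exams share a time slot.

4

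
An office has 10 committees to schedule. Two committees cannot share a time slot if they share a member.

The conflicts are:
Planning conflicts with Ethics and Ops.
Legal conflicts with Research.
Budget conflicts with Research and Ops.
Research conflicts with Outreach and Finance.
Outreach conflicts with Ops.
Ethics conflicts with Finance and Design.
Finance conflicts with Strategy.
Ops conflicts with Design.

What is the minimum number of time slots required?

2

Legal and Research conflict, so at least 2 time slots are needed.
2 time slots suffice: Planning=2, Legal=2, Budget=2, Research=1, Outreach=2, Ethics=1, Finance=2, Strategy=1, Ops=1, Design=2. No two conflicting committees share a time slot.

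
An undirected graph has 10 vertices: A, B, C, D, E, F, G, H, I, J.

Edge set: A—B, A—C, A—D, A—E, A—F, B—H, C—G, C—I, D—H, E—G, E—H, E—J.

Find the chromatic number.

A and C are adjacent, so at least 2 colors are needed.
2 colors suffice: A=1, B=2, C=2, D=2, E=2, F=2, G=1, H=1, I=1, J=1. Every edge joins two different colors.

2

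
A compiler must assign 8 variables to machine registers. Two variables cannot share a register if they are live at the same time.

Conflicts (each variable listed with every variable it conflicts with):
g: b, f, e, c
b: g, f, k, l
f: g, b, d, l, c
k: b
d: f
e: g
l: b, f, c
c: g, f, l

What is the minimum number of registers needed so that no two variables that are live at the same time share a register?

g, f, c pairwise conflict, so at least 3 registers are needed.
3 registers suffice: register 1 → {f, k, e}; register 2 → {g, d, l}; register 3 → {b, c}. No two conflicting variables share a register.

3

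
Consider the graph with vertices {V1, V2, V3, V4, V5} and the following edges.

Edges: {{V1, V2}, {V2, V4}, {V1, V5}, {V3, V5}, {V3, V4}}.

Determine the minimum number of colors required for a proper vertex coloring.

The cycle V1-V2-V4-V3-V5-V1 has odd length 5, so it cannot be 2-colored; at least 3 colors are needed.
3 colors suffice: color red → {V4, V5}; color blue → {V1, V3}; color green → {V2}. Each edge has distinct colors on its endpoints.

3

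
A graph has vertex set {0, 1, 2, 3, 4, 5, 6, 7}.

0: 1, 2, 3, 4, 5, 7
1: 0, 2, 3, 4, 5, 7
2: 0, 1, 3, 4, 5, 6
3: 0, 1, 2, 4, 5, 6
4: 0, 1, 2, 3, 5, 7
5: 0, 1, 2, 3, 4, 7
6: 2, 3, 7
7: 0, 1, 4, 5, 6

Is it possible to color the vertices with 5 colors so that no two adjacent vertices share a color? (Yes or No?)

0, 1, 2, 3, 4, 5 are pairwise adjacent (a clique of size 6), so at least 6 colors are needed.
So 5 colors are not enough.

No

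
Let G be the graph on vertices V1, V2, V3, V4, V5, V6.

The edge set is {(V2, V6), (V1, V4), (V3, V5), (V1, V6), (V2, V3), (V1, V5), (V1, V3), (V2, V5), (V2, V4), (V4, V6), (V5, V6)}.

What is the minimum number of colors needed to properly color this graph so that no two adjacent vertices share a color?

3

V2, V3, V5 are pairwise adjacent, so at least 3 colors are needed.
3 colors suffice: color R → {V3, V6}; color B → {V1, V2}; color G → {V4, V5}. Each edge has distinct colors on its endpoints.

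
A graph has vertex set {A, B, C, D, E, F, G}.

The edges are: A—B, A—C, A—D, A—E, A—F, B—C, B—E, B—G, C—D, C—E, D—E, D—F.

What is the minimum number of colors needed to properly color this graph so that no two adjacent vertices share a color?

A, B, C, E form a clique, so at least 4 colors are needed.
4 colors suffice: color 1 → {A, G}; color 2 → {E, F}; color 3 → {B, D}; color 4 → {C}. Every edge joins two different colors.

4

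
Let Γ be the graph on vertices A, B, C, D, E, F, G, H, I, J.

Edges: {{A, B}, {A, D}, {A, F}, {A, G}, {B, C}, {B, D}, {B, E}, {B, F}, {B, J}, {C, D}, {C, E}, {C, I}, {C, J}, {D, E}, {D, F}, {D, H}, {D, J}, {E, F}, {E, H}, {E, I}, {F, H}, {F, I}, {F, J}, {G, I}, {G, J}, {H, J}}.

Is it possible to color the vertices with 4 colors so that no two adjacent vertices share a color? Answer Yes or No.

Yes

The chromatic number is 4. D, F, H, J are mutually adjacent (a clique of size 4), so at least 4 colors are needed.
4 colors suffice: color 1 → {D, I}; color 2 → {C, F, G}; color 3 → {A, E, J}; color 4 → {B, H}.
That is already a proper 4-coloring.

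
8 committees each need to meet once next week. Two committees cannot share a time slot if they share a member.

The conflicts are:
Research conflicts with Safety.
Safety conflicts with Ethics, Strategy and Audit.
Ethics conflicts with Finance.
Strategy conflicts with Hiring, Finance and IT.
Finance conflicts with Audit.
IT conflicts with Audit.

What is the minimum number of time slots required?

2

Ethics and Finance conflict, so at least 2 time slots are needed.
A valid assignment using 2 time slots: Research=1, Safety=2, Ethics=1, Strategy=1, Hiring=2, Finance=2, IT=2, Audit=1. No two conflicting committees share a time slot.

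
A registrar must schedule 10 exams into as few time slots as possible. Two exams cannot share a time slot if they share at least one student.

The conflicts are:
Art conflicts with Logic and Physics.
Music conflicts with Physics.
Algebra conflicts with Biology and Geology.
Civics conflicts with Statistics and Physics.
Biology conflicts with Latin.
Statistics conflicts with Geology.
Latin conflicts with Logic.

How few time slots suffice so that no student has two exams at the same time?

3

The cycle Geology-Algebra-Biology-Latin-Logic-Art-Physics-Civics-Statistics-Geology has odd length 9, so it cannot be 2-colored; at least 3 time slots are needed.
3 time slots suffice: Art=2, Music=2, Algebra=2, Civics=2, Biology=1, Statistics=3, Latin=2, Logic=1, Physics=1, Geology=1. No two conflicting exams share a time slot.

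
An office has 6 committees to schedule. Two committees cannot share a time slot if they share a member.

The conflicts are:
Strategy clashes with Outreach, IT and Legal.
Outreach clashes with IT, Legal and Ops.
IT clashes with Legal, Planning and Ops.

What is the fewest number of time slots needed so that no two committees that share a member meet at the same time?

Strategy, Outreach, IT, Legal all conflict with each other, so at least 4 time slots are needed.
4 time slots suffice: time slot 1 → {IT}; time slot 2 → {Outreach, Planning}; time slot 3 → {Legal, Ops}; time slot 4 → {Strategy}. No two conflicting committees share a time slot.

4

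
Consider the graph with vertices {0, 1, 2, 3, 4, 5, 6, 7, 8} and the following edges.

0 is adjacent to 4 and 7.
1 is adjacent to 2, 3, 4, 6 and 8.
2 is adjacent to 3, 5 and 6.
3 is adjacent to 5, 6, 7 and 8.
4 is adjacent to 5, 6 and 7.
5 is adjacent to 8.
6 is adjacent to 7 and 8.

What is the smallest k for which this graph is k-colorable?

4

1, 2, 3, 6 are mutually adjacent (a clique of size 4), so at least 4 colors are needed.
A valid assignment using 4 colors: 0=a, 1=c, 2=d, 3=b, 4=b, 5=a, 6=a, 7=c, 8=d. Every edge joins two different colors.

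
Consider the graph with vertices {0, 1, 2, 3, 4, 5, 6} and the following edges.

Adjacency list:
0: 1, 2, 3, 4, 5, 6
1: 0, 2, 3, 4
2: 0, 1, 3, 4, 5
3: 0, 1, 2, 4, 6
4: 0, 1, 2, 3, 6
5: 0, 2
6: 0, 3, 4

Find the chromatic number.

5

0, 1, 2, 3, 4 are mutually adjacent (a clique of size 5), so at least 5 colors are needed.
5 colors suffice: 0=red, 1=purple, 2=green, 3=yellow, 4=blue, 5=blue, 6=green. No two adjacent vertices share a color.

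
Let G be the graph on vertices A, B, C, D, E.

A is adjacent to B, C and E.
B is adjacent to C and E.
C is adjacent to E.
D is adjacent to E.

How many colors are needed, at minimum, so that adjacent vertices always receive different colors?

4

A, B, C, E are mutually adjacent (a clique of size 4), so at least 4 colors are needed.
4 colors suffice: color red → {E}; color blue → {C, D}; color green → {B}; color yellow → {A}. No two adjacent vertices share a color.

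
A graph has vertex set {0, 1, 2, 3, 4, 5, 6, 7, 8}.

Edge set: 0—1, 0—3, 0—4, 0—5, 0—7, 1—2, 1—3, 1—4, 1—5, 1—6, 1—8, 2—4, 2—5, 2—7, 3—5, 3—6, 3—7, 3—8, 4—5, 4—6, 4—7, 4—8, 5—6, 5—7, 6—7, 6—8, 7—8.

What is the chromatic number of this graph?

4, 6, 7, 8 are pairwise adjacent (a clique of size 4), so at least 4 colors are needed.
4 colors suffice: color red → {3, 4}; color blue → {1, 7}; color green → {5, 8}; color yellow → {0, 2, 6}. No two adjacent vertices share a color.

4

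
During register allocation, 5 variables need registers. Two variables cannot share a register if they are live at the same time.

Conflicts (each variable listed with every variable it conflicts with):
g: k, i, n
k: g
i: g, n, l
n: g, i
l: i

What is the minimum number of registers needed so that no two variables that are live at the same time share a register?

g, i, n all conflict with each other, so at least 3 registers are needed.
3 registers suffice: register 1 → {k, i}; register 2 → {g, l}; register 3 → {n}. Each listed conflict is separated.

3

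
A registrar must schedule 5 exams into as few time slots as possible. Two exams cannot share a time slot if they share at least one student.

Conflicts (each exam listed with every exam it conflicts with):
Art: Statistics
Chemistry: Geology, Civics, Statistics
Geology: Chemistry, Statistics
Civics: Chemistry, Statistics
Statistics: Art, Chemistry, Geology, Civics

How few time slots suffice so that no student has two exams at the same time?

Chemistry, Geology, Statistics are mutually in conflict, so at least 3 time slots are needed.
A valid assignment using 3 time slots: Art=2, Chemistry=2, Geology=3, Civics=3, Statistics=1. No two conflicting exams share a time slot.

3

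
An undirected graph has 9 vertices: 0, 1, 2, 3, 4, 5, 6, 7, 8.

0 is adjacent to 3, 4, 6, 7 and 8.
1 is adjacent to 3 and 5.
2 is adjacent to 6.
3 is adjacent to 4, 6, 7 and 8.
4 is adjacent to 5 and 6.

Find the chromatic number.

4

0, 3, 4, 6 form a clique, so at least 4 colors are needed.
One proper 4-coloring: 0=blue, 1=blue, 2=red, 3=red, 4=yellow, 5=red, 6=green, 7=green, 8=green. Every edge joins two different colors.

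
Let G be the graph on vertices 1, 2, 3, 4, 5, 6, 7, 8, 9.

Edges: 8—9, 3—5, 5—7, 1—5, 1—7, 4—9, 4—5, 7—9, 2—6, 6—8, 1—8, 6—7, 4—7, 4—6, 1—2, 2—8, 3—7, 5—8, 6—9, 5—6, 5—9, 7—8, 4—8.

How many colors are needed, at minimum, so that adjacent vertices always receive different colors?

4, 5, 6, 7, 8, 9 form a clique, so at least 6 colors are needed.
6 colors suffice: color red → {2, 7}; color blue → {3, 8}; color green → {5}; color yellow → {1, 6}; color purple → {9}; color orange → {4}. No two adjacent vertices share a color.

6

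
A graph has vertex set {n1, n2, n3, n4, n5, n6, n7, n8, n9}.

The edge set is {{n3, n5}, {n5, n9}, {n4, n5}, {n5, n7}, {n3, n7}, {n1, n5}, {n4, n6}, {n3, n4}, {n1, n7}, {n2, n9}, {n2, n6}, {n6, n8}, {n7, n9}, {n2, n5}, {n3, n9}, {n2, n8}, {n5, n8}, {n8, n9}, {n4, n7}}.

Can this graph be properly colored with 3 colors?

No

n2, n5, n8, n9 are pairwise adjacent (a clique of size 4), so at least 4 colors are needed.
So 3 colors are not enough.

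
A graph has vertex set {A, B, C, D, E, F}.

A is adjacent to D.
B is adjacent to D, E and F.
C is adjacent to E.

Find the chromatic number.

B and D are adjacent, so at least 2 colors are needed.
2 colors suffice: color red → {A, B, C}; color blue → {D, E, F}. Every edge joins two different colors.

2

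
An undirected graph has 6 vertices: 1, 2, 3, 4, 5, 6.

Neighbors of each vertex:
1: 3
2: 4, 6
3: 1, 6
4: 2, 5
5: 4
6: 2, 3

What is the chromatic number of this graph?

3 and 6 are adjacent, so at least 2 colors are needed.
2 colors suffice: color a → {1, 4, 6}; color b → {2, 3, 5}. Every edge joins two different colors.

2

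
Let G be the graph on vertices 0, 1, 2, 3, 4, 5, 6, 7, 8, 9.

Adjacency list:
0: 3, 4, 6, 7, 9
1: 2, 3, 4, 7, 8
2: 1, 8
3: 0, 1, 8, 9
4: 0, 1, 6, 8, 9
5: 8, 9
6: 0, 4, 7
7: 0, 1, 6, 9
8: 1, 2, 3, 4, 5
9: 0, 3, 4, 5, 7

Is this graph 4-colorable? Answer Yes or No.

Yes

The chromatic number is 3. 0, 4, 9 are mutually adjacent, so at least 3 colors are needed.
3 colors suffice: color a → {2, 3, 4, 5, 7}; color b → {0, 1}; color c → {6, 8, 9}.
Since 4 ≥ 3, a proper 4-coloring certainly exists.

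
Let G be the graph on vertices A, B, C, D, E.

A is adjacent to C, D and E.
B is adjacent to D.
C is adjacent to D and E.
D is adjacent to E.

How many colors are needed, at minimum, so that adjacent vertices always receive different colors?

4

A, C, D, E are pairwise adjacent (a clique of size 4), so at least 4 colors are needed.
4 colors suffice: color 1 → {D}; color 2 → {A, B}; color 3 → {C}; color 4 → {E}. Each edge has distinct colors on its endpoints.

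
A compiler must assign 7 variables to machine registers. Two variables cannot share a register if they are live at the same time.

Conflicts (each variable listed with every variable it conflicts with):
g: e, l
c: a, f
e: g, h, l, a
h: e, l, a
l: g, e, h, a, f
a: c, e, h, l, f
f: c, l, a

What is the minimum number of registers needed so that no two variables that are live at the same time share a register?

e, h, l, a pairwise conflict, so at least 4 registers are needed.
A valid assignment using 4 registers: g=2, c=1, e=3, h=4, l=1, a=2, f=3. Each listed conflict is separated.

4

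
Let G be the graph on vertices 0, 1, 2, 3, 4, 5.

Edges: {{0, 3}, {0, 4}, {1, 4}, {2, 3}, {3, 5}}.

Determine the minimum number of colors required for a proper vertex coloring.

2

1 and 4 are adjacent, so at least 2 colors are needed.
2 colors suffice: 0=b, 1=b, 2=b, 3=a, 4=a, 5=b. Each edge has distinct colors on its endpoints.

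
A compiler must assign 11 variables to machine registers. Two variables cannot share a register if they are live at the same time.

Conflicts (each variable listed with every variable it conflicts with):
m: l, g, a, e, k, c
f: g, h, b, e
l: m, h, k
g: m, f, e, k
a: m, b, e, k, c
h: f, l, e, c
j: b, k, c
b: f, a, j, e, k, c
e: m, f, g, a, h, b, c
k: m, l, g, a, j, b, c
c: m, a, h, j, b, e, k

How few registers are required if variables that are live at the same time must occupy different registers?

j, b, k, c are mutually in conflict, so at least 4 registers are needed.
4 registers suffice: register 1 → {l, g, c}; register 2 → {e, k}; register 3 → {m, h, b}; register 4 → {f, a, j}. Each listed conflict is separated.

4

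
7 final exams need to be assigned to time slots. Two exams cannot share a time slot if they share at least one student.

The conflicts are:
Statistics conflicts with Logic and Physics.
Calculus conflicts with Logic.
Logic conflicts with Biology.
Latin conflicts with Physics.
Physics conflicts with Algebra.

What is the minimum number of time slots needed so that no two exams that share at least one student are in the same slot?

2

Logic and Biology conflict, so at least 2 time slots are needed.
2 time slots suffice: time slot 1 → {Logic, Physics}; time slot 2 → {Statistics, Calculus, Latin, Biology, Algebra}. Every pair that conflicts lands in different time slots.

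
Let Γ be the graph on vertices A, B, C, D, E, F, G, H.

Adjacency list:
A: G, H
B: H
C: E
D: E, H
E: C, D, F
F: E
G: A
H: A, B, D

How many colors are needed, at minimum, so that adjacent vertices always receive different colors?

2

E and F are adjacent, so at least 2 colors are needed.
2 colors suffice: A=2, B=2, C=2, D=2, E=1, F=2, G=1, H=1. No two adjacent vertices share a color.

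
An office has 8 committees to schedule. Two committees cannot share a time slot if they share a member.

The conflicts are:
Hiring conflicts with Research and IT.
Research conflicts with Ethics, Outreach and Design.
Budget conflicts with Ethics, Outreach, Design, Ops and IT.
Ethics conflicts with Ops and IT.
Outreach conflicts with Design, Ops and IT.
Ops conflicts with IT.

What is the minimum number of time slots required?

4

Budget, Ethics, Ops, IT pairwise conflict, so at least 4 time slots are needed.
4 time slots suffice: time slot 1 → {Research, IT}; time slot 2 → {Hiring, Ethics, Outreach}; time slot 3 → {Budget}; time slot 4 → {Design, Ops}. Every pair that conflicts lands in different time slots.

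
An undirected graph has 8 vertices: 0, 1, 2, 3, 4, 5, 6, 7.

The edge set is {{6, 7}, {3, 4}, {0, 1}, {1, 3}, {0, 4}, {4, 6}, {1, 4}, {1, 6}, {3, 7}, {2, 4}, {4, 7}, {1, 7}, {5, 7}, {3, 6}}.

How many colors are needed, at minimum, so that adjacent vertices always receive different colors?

5

1, 3, 4, 6, 7 are mutually adjacent (a clique of size 5), so at least 5 colors are needed.
5 colors suffice: color a → {4, 5}; color b → {1, 2}; color c → {0, 7}; color d → {3}; color e → {6}. Each edge has distinct colors on its endpoints.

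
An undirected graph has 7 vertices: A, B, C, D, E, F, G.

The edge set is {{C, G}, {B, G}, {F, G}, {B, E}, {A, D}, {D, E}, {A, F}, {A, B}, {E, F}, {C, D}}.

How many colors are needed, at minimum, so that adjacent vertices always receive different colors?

The cycle F-G-C-D-A-F has odd length 5, so it cannot be 2-colored; at least 3 colors are needed.
3 colors suffice: color red → {A, E, G}; color blue → {B, D, F}; color green → {C}. Each edge has distinct colors on its endpoints.

3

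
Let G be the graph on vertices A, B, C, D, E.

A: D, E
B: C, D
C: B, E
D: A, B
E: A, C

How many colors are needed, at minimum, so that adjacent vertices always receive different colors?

3

The cycle D-A-E-C-B-D has odd length 5, so it cannot be 2-colored; at least 3 colors are needed.
3 colors suffice: color red → {B, E}; color blue → {A, C}; color green → {D}. Every edge joins two different colors.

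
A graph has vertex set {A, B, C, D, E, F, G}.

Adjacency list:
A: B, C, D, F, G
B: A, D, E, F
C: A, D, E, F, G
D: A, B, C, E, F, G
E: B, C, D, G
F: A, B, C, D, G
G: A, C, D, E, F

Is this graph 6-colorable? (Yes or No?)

Yes

The chromatic number is 5. A, C, D, F, G form a clique, so at least 5 colors are needed.
5 colors suffice: color 1 → {D}; color 2 → {A, E}; color 3 → {F}; color 4 → {B, G}; color 5 → {C}.
Since 6 ≥ 5, a proper 6-coloring certainly exists.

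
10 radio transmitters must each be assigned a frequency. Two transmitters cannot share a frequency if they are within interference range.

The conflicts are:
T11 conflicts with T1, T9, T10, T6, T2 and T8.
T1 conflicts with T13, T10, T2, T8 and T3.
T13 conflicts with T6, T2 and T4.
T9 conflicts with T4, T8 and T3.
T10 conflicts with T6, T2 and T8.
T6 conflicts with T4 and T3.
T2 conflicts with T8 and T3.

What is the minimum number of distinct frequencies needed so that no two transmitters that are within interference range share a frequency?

T11, T1, T10, T2, T8 pairwise conflict, so at least 5 frequencies are needed.
5 frequencies suffice: frequency 1 → {T9, T6, T2}; frequency 2 → {T1, T4}; frequency 3 → {T11, T13, T3}; frequency 4 → {T8}; frequency 5 → {T10}. Each listed conflict is separated.

5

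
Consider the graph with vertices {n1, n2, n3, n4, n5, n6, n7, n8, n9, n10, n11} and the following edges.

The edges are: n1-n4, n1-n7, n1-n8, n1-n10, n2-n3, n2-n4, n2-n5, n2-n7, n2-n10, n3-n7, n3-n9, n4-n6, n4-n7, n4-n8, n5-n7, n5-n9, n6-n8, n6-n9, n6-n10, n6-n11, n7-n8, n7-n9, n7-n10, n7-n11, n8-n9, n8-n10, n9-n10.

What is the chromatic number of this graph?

4

n7, n8, n9, n10 are pairwise adjacent (a clique of size 4), so at least 4 colors are needed.
4 colors suffice: n1=blue, n2=blue, n3=green, n4=green, n5=green, n6=red, n7=red, n8=yellow, n9=blue, n10=green, n11=blue. Every edge joins two different colors.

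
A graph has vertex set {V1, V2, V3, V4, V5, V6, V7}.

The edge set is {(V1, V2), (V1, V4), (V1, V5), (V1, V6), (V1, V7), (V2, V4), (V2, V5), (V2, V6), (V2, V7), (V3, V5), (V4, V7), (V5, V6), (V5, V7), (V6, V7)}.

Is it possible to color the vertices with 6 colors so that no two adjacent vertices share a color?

The chromatic number is 5. V1, V2, V5, V6, V7 form a clique, so at least 5 colors are needed.
5 colors suffice: V1=4, V2=3, V3=1, V4=2, V5=2, V6=5, V7=1.
Since 6 ≥ 5, a proper 6-coloring certainly exists.

Yes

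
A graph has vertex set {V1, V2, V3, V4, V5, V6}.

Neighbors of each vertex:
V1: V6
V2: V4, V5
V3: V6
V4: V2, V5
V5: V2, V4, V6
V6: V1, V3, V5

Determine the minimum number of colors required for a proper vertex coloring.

V2, V4, V5 are pairwise adjacent, so at least 3 colors are needed.
3 colors suffice: color 1 → {V1, V3, V5}; color 2 → {V4, V6}; color 3 → {V2}. Every edge joins two different colors.

3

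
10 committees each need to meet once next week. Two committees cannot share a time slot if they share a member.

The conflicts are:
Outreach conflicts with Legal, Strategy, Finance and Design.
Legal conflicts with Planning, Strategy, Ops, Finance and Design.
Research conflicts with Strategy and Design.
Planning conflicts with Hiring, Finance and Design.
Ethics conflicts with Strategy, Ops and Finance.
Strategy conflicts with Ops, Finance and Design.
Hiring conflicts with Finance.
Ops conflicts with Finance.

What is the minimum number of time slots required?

4

Ethics, Strategy, Ops, Finance are mutually in conflict, so at least 4 time slots are needed.
A valid assignment using 4 time slots: Outreach=4, Legal=3, Research=3, Planning=2, Ethics=3, Strategy=2, Hiring=3, Ops=4, Finance=1, Design=1. Every pair that conflicts lands in different time slots.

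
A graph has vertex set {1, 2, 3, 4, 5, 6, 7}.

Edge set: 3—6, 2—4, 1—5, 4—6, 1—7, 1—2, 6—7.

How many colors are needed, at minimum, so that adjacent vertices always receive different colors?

3

The cycle 6-7-1-2-4-6 has odd length 5, so it cannot be 2-colored; at least 3 colors are needed.
A valid assignment using 3 colors: 1=a, 2=b, 3=b, 4=c, 5=b, 6=a, 7=b. Every edge joins two different colors.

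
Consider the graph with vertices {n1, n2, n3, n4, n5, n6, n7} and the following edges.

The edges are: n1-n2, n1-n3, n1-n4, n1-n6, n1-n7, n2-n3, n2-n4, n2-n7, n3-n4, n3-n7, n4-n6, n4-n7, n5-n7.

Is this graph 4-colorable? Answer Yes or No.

n1, n2, n3, n4, n7 are mutually adjacent (a clique of size 5), so at least 5 colors are needed.
So 4 colors are not enough.

No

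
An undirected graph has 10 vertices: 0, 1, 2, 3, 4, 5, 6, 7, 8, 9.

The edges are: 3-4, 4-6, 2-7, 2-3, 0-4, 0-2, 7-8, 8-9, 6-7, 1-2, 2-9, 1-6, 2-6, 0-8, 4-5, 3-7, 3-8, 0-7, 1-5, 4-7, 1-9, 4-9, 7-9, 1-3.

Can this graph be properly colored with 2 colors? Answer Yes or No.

2, 7, 9 form a triangle, so at least 3 colors are needed.
So 2 colors are not enough.

No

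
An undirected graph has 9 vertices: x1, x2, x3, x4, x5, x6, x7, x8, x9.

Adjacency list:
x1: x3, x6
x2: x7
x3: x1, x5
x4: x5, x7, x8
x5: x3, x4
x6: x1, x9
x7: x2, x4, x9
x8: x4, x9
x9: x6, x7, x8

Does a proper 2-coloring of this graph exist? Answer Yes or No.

The cycle x9-x6-x1-x3-x5-x4-x8-x9 has odd length 7, so it cannot be 2-colored; at least 3 colors are needed.
So 2 colors are not enough.

No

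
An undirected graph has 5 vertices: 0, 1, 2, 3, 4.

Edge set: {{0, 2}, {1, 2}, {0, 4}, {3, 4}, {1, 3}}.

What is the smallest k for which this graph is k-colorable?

The cycle 1-2-0-4-3-1 has odd length 5, so it cannot be 2-colored; at least 3 colors are needed.
3 colors suffice: color red → {0, 3}; color blue → {2, 4}; color green → {1}. Every edge joins two different colors.

3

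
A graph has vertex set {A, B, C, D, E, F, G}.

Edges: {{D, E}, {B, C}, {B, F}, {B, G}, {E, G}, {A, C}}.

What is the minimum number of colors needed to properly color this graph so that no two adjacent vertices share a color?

2

B and C are adjacent, so at least 2 colors are needed.
One proper 2-coloring: A=red, B=red, C=blue, D=blue, E=red, F=blue, G=blue. Each edge has distinct colors on its endpoints.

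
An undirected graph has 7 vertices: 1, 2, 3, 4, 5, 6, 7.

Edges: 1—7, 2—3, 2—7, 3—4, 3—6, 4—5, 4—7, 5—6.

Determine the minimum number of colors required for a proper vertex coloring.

3 and 6 are adjacent, so at least 2 colors are needed.
2 colors suffice: 1=b, 2=b, 3=a, 4=b, 5=a, 6=b, 7=a. No two adjacent vertices share a color.

2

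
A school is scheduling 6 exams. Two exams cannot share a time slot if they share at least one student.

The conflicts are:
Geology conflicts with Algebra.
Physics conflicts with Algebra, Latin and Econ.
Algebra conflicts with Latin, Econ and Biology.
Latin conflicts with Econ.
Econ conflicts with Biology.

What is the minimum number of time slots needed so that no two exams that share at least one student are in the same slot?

4

Physics, Algebra, Latin, Econ all conflict with each other, so at least 4 time slots are needed.
4 time slots suffice: time slot 1 → {Algebra}; time slot 2 → {Geology, Econ}; time slot 3 → {Physics, Biology}; time slot 4 → {Latin}. Every pair that conflicts lands in different time slots.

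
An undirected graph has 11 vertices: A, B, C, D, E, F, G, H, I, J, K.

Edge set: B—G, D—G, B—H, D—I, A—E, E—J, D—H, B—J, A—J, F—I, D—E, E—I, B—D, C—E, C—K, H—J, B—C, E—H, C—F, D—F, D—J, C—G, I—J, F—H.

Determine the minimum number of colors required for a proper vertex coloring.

D, E, I, J form a clique, so at least 4 colors are needed.
4 colors suffice: A=red, B=green, C=red, D=red, E=green, F=blue, G=blue, H=yellow, I=yellow, J=blue, K=blue. No two adjacent vertices share a color.

4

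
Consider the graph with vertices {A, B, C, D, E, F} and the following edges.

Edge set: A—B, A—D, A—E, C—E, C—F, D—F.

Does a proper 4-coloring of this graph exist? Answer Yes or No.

The chromatic number is 3. The cycle C-E-A-D-F-C has odd length 5, so it cannot be 2-colored; at least 3 colors are needed.
3 colors suffice: color red → {A, F}; color blue → {B, D, E}; color green → {C}.
Since 4 ≥ 3, a proper 4-coloring certainly exists.

Yes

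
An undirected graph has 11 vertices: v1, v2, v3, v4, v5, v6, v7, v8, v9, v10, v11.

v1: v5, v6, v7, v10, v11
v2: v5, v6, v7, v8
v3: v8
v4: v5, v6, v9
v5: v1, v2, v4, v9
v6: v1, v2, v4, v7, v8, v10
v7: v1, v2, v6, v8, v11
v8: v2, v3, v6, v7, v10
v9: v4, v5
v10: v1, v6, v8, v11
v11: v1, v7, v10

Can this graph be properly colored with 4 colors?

The chromatic number is 4. v2, v6, v7, v8 are pairwise adjacent (a clique of size 4), so at least 4 colors are needed.
A valid assignment using 4 colors: v1=G, v2=Y, v3=R, v4=B, v5=R, v6=R, v7=B, v8=G, v9=G, v10=B, v11=R.
That is already a proper 4-coloring.

Yes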